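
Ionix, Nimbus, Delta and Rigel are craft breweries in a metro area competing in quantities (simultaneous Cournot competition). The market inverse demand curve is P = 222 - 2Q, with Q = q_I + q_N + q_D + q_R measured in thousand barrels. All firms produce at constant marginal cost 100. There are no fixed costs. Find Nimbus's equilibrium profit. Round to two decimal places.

A representative firm's profit is π_i = q_i(222 - 2Q) - 100q_i.
First-order condition (treating rivals' output as given): 122 - 4q_i - 2·Σ_{j≠i} q_j = 0.
By symmetry each firm produces the same amount; substituting Σ_{j≠i} q_j = 3q_i yields q_i = 122/10 = 61/5.
Price P = 222 - 2·(244/5) = 622/5.
Nimbus's profit: (622/5 - 100)·(61/5) = 297.6800.

297.68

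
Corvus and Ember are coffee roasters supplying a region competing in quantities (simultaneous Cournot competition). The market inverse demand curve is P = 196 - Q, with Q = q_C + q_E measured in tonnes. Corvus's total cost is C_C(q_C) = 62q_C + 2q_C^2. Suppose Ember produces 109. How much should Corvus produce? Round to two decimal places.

With the rival's output fixed at 109, Corvus's profit is π_C = (196 - 109 - q_C)q_C - (62q_C + 2q_C²) = (87 - q_C)q_C - (62q_C + 2q_C²).
∂π_C/∂q_C = 25 - 6q_C = 0, so q_C = 25/6.

4.17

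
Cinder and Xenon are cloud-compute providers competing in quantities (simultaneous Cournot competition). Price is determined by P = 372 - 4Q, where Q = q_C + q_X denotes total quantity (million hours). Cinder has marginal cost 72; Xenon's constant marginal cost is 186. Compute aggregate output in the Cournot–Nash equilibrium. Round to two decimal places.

Cinder's profit: π_C = (372 - 4Q)q_C - (72q_C). Setting ∂π_C/∂q_C = 0: 300 - 8q_C - 4(q_X) = 0.
Xenon's profit: π_X = (372 - 4Q)q_X - (186q_X). Setting ∂π_X/∂q_X = 0: 186 - 8q_X - 4(q_C) = 0.
So q_C = (300 - 4q_X)/8 and q_X = (186 - 4q_C)/8.
Substituting one into the other gives q_C = 69/2 and q_X = 6.
Total output Q = 69/2 + 6 = 81/2.

40.50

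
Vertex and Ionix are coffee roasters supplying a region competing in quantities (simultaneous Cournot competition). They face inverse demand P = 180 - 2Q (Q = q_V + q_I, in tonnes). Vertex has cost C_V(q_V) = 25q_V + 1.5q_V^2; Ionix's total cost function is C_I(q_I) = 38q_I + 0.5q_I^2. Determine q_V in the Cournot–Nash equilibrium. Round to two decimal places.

15.84

Vertex's profit: π_V = (180 - 2Q)q_V - (25q_V + (3/2)q_V²). Setting ∂π_V/∂q_V = 0: 155 - 7q_V - 2(q_I) = 0.
Ionix's first-order condition: 142 - 5q_I - 2(q_V) = 0.
Best responses: q_V = (155 - 2q_I)/7, q_I = (142 - 2q_V)/5.
Solving the pair: q_V = 491/31, q_I = 684/31.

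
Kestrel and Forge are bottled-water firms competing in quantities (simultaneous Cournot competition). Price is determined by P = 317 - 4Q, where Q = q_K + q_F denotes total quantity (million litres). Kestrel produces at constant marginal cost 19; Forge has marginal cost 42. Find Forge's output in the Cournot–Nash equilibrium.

Kestrel's profit: π_K = (317 - 4Q)q_K - (19q_K). Setting ∂π_K/∂q_K = 0: 298 - 8q_K - 4(q_F) = 0.
Forge's profit: π_F = (317 - 4Q)q_F - (42q_F). Setting ∂π_F/∂q_F = 0: 275 - 8q_F - 4(q_K) = 0.
So q_K = (298 - 4q_F)/8 and q_F = (275 - 4q_K)/8.
Substituting one into the other gives q_K = 107/4 and q_F = 21.

21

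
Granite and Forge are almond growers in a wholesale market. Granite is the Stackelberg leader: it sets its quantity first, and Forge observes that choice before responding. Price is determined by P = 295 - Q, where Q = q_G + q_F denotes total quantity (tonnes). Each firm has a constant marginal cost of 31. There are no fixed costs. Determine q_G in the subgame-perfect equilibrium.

132

The follower Forge best-responds to any q_G: π_F = (295 - Q)q_F - 31q_F.
∂π_F/∂q_F = 264 - q_G - 2q_F = 0 gives the reaction function q_F = (264 - q_G)/2.
Granite substitutes q_F(q_G) into its own profit: π_G = q_G(295 - q_G - (264 - q_G)/2) - 31q_G = (163 - (1/2)q_G)q_G - 31q_G.
The leader's first-order condition 132 - q_G = 0 yields q_G = 132.
Then q_F = (264 - 132)/2 = 66.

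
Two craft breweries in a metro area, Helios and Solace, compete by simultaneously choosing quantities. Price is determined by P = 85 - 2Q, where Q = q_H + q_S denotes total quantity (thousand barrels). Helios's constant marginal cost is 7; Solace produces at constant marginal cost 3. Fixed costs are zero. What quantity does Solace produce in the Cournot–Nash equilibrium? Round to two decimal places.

14.33

Helios's profit: π_H = (85 - 2Q)q_H - (7q_H). Setting ∂π_H/∂q_H = 0: 78 - 4q_H - 2(q_S) = 0.
Solace's first-order condition: 82 - 4q_S - 2(q_H) = 0.
Rearranging gives the reaction functions q_H = (78 - 2q_S)/4 and q_S = (82 - 2q_H)/4.
Solving the pair: q_H = 37/3, q_S = 43/3.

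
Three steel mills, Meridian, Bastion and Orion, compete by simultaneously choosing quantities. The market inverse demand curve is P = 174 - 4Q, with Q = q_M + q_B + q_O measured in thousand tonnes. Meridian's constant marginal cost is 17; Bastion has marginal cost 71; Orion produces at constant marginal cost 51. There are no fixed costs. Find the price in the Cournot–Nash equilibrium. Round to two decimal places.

78.25

Meridian's profit: π_M = (174 - 4Q)q_M - (17q_M). Setting ∂π_M/∂q_M = 0: 157 - 8q_M - 4(q_B + q_O) = 0.
Bastion's first-order condition: 103 - 8q_B - 4(q_M + q_O) = 0.
Orion's first-order condition: 123 - 8q_O - 4(q_M + q_B) = 0.
Adding the 3 first-order conditions: 383 − 16Q = 0, so Q = 383/16.
Back-substituting: q_M = (157 − 383/4)/4 = 245/16, q_B = (103 − 383/4)/4 = 29/16, q_O = (123 − 383/4)/4 = 109/16.
Total output Q = 383/16, so price P = 174 - 4·(383/16) = 313/4.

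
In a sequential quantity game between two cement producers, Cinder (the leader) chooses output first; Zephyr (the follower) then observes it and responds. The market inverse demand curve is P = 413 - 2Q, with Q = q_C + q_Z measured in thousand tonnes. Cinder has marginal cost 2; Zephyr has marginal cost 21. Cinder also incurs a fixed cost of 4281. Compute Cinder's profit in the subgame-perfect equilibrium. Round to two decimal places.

The follower Zephyr best-responds to any q_C: π_Z = (413 - 2Q)q_Z - 21q_Z.
∂π_Z/∂q_Z = 392 - 2q_C - 4q_Z = 0 gives the reaction function q_Z = (392 - 2q_C)/4.
Cinder substitutes q_Z(q_C) into its own profit: π_C = q_C(413 - 2q_C - (392 - 2q_C)/2) - 2q_C = (217 - q_C)q_C - 2q_C.
The leader's first-order condition 215 - 2q_C = 0 yields q_C = 215/2.
Then q_Z = (392 - 2·(215/2))/4 = 177/4.
Price P = 413 - 2·(607/4) = 219/2.
Cinder's profit: (219/2 - 2)·(215/2) - 4281 = 7275.2500.

7275.25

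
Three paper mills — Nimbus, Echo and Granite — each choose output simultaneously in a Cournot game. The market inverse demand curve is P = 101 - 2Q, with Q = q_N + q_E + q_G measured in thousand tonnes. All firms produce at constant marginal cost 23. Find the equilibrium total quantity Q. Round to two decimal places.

29.25

A representative firm's profit is π_i = q_i(101 - 2Q) - 23q_i.
First-order condition (treating rivals' output as given): 78 - 4q_i - 2·Σ_{j≠i} q_j = 0.
By symmetry each firm produces the same amount; substituting Σ_{j≠i} q_j = 2q_i yields q_i = 78/8 = 39/4.
Total output Q = 39/4 + 39/4 + 39/4 = 117/4.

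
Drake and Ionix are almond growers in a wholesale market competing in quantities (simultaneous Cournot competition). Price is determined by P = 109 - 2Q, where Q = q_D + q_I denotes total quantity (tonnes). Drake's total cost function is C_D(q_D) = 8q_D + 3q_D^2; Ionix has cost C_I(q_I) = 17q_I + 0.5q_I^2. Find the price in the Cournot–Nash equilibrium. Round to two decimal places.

Drake's profit: π_D = (109 - 2Q)q_D - (8q_D + 3q_D²). Setting ∂π_D/∂q_D = 0: 101 - 10q_D - 2(q_I) = 0.
Ionix's profit: π_I = (109 - 2Q)q_I - (17q_I + (1/2)q_I²). Setting ∂π_I/∂q_I = 0: 92 - 5q_I - 2(q_D) = 0.
Best responses: q_D = (101 - 2q_I)/10, q_I = (92 - 2q_D)/5.
Solving the pair: q_D = 321/46, q_I = 359/23.
Total output Q = 1039/46, so price P = 109 - 2·(1039/46) = 1468/23.

63.83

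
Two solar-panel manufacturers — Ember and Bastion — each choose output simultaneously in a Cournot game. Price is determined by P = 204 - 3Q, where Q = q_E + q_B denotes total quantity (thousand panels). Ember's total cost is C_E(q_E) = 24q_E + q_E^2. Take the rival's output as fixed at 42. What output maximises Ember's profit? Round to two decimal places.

With the rival's output fixed at 42, Ember's profit is π_E = (204 - 3·42 - 3q_E)q_E - (24q_E + q_E²) = (78 - 3q_E)q_E - (24q_E + q_E²).
∂π_E/∂q_E = 54 - 8q_E = 0, so q_E = 27/4.

6.75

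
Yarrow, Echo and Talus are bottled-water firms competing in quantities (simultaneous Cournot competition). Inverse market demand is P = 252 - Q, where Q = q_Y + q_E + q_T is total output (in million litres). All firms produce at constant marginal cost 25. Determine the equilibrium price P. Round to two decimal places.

Each firm earns π_i = (252 - Q)q_i - 25q_i.
First-order condition (treating rivals' output as given): 227 - 2q_i - Σ_{j≠i} q_j = 0.
By symmetry each firm produces the same amount; substituting Σ_{j≠i} q_j = 2q_i yields q_i = 227/4.
Total output Q = 681/4, so price P = 252 - 681/4 = 327/4.

81.75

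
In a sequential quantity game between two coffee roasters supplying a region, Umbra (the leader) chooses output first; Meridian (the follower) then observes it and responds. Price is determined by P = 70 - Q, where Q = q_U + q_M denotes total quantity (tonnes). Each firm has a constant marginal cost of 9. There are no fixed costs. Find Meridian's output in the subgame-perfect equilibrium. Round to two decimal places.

Solve by backward induction. Given q_U, the follower Meridian maximises π_M = (70 - q_U - q_M)q_M - 9q_M.
Follower FOC: 61 - q_U - 2q_M = 0, so q_M(q_U) = (61 - q_U)/2.
The leader anticipates this reaction. Substituting into P = 70 - Q gives P = 79/2 - (1/2)q_U, so π_U = (79/2 - (1/2)q_U)q_U - 9q_U.
Leader FOC: 61/2 - q_U = 0, so q_U = 61/2.
Then q_M = (61 - 61/2)/2 = 61/4.

15.25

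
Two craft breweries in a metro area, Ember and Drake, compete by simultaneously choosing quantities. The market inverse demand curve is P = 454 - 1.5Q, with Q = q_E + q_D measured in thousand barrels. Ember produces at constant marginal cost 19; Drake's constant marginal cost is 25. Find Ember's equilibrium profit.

14406

Ember's profit: π_E = (454 - 1.5Q)q_E - (19q_E). Setting ∂π_E/∂q_E = 0: 435 - 3q_E - (3/2)(q_D) = 0.
Drake's profit: π_D = (454 - 1.5Q)q_D - (25q_D). Setting ∂π_D/∂q_D = 0: 429 - 3q_D - (3/2)(q_E) = 0.
Best responses: q_E = (435 - (3/2)q_D)/3, q_D = (429 - (3/2)q_E)/3.
Substituting one into the other gives q_E = 98 and q_D = 94.
Price P = 454 - (3/2)·192 = 166.
Ember's profit: (166 - 19)·98 = 14406.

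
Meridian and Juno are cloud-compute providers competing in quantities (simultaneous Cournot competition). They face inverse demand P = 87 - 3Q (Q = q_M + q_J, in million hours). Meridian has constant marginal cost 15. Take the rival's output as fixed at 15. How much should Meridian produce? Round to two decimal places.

4.50

With the rival's output fixed at 15, Meridian's profit is π_M = (87 - 3·15 - 3q_M)q_M - (15q_M) = (42 - 3q_M)q_M - (15q_M).
∂π_M/∂q_M = 27 - 6q_M = 0, so q_M = 9/2.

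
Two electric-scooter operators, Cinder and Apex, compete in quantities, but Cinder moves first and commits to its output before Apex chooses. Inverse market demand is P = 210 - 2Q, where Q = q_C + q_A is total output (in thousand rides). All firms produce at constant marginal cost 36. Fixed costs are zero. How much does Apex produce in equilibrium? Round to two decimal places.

The follower Apex best-responds to any q_C: π_A = (210 - 2Q)q_A - 36q_A.
Follower FOC: 174 - 2q_C - 4q_A = 0, so q_A(q_C) = (174 - 2q_C)/4.
Cinder substitutes q_A(q_C) into its own profit: π_C = q_C(210 - 2q_C - (174 - 2q_C)/2) - 36q_C = (123 - q_C)q_C - 36q_C.
Maximising: ∂π_C/∂q_C = 87 - 2q_C = 0, giving q_C = 87/2.
Then q_A = (174 - 2·(87/2))/4 = 87/4.

21.75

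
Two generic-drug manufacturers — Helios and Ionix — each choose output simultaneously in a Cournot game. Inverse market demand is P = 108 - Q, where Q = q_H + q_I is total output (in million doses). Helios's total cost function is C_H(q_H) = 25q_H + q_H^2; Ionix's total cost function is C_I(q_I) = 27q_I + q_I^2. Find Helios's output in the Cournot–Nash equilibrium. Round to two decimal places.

16.73

Helios's profit: π_H = (108 - Q)q_H - (25q_H + q_H²). Setting ∂π_H/∂q_H = 0: 83 - 4q_H - (q_I) = 0.
Ionix's profit: π_I = (108 - Q)q_I - (27q_I + q_I²). Setting ∂π_I/∂q_I = 0: 81 - 4q_I - (q_H) = 0.
So q_H = (83 - q_I)/4 and q_I = (81 - q_H)/4.
Substituting one into the other gives q_H = 251/15 and q_I = 241/15.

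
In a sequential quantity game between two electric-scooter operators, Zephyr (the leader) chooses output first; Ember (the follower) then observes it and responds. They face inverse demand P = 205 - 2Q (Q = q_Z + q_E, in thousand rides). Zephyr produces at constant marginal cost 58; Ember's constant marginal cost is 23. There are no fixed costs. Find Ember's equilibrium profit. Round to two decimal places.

1984.50

Solve by backward induction. Given q_Z, the follower Ember maximises π_E = (205 - 2q_Z - 2q_E)q_E - 23q_E.
∂π_E/∂q_E = 182 - 2q_Z - 4q_E = 0 gives the reaction function q_E = (182 - 2q_Z)/4.
Zephyr substitutes q_E(q_Z) into its own profit: π_Z = q_Z(205 - 2q_Z - (182 - 2q_Z)/2) - 58q_Z = (114 - q_Z)q_Z - 58q_Z.
Leader FOC: 56 - 2q_Z = 0, so q_Z = 28.
Then q_E = (182 - 2·28)/4 = 63/2.
Price P = 205 - 2·(119/2) = 86.
Ember's profit: (86 - 23)·(63/2) = 1984.5000.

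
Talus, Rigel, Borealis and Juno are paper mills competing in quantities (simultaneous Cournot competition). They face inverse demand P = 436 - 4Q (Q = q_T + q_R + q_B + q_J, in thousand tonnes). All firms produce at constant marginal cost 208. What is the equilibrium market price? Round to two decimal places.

Each firm earns π_i = (436 - 4Q)q_i - 208q_i.
First-order condition (treating rivals' output as given): 228 - 8q_i - 4·Σ_{j≠i} q_j = 0.
With identical firms every q_j equals q_i, so Σ_{j≠i} q_j = 3q_i and 228 = 20q_i, giving q_i = 57/5.
Total output Q = 228/5, so price P = 436 - 4·(228/5) = 1268/5.

253.60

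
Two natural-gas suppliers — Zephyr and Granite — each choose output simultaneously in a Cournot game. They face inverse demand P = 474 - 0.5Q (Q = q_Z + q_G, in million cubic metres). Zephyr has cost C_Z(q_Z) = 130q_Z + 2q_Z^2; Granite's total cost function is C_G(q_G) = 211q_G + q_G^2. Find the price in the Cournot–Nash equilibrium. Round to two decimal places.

404.73

Zephyr's profit: π_Z = (474 - 0.5Q)q_Z - (130q_Z + 2q_Z²). Setting ∂π_Z/∂q_Z = 0: 344 - 5q_Z - (1/2)(q_G) = 0.
Granite's profit: π_G = (474 - 0.5Q)q_G - (211q_G + q_G²). Setting ∂π_G/∂q_G = 0: 263 - 3q_G - (1/2)(q_Z) = 0.
Rearranging gives the reaction functions q_Z = (344 - (1/2)q_G)/5 and q_G = (263 - (1/2)q_Z)/3.
Substituting one into the other gives q_Z = 61.0508 and q_G = 77.4915.
Total output Q = 138.5424, so price P = 474 - (1/2)·138.5424 = 404.7288.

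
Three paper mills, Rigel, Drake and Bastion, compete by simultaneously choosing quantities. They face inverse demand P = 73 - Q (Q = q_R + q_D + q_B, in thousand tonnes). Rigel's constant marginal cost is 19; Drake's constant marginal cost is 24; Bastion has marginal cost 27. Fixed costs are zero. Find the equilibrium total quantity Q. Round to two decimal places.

Rigel's profit: π_R = (73 - Q)q_R - (19q_R). Setting ∂π_R/∂q_R = 0: 54 - 2q_R - (q_D + q_B) = 0.
Drake's first-order condition: 49 - 2q_D - (q_R + q_B) = 0.
Bastion's profit: π_B = (73 - Q)q_B - (27q_B). Setting ∂π_B/∂q_B = 0: 46 - 2q_B - (q_R + q_D) = 0.
Summing all 3 equations gives 149 − 4Q = 0, hence Q = 149/4.
Back-substituting: q_R = (54 − 149/4) = 67/4, q_D = (49 − 149/4) = 47/4, q_B = (46 − 149/4) = 35/4.
Total output Q = 67/4 + 47/4 + 35/4 = 149/4.

37.25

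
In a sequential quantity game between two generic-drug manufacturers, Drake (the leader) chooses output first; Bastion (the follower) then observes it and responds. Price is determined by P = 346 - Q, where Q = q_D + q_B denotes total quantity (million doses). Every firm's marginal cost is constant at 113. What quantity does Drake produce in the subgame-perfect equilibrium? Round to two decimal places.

Solve by backward induction. Given q_D, the follower Bastion maximises π_B = (346 - q_D - q_B)q_B - 113q_B.
Follower FOC: 233 - q_D - 2q_B = 0, so q_B(q_D) = (233 - q_D)/2.
Drake substitutes q_B(q_D) into its own profit: π_D = q_D(346 - q_D - (233 - q_D)/2) - 113q_D = (459/2 - (1/2)q_D)q_D - 113q_D.
The leader's first-order condition 233/2 - q_D = 0 yields q_D = 233/2.
Then q_B = (233 - 233/2)/2 = 233/4.

116.50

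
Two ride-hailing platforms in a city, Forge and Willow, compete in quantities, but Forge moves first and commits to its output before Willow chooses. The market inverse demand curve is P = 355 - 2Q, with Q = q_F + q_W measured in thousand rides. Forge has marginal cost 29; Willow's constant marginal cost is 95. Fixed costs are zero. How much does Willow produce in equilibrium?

16

The follower Willow best-responds to any q_F: π_W = (355 - 2Q)q_W - 95q_W.
Setting the follower's marginal profit to zero, 260 - 2q_F - 4q_W = 0, i.e. q_W = (260 - 2q_F)/4.
Forge substitutes q_W(q_F) into its own profit: π_F = q_F(355 - 2q_F - (260 - 2q_F)/2) - 29q_F = (225 - q_F)q_F - 29q_F.
Maximising: ∂π_F/∂q_F = 196 - 2q_F = 0, giving q_F = 98.
Then q_W = (260 - 2·98)/4 = 16.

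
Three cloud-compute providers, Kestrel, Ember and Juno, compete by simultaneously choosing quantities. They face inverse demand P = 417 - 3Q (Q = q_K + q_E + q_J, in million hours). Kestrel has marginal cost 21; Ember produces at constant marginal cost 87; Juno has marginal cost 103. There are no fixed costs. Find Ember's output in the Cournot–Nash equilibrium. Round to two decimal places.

Kestrel's profit: π_K = (417 - 3Q)q_K - (21q_K). Setting ∂π_K/∂q_K = 0: 396 - 6q_K - 3(q_E + q_J) = 0.
Ember's profit: π_E = (417 - 3Q)q_E - (87q_E). Setting ∂π_E/∂q_E = 0: 330 - 6q_E - 3(q_K + q_J) = 0.
Juno's profit: π_J = (417 - 3Q)q_J - (103q_J). Setting ∂π_J/∂q_J = 0: 314 - 6q_J - 3(q_K + q_E) = 0.
Adding the 3 first-order conditions: 1040 − 12Q = 0, so Q = 260/3.
Back-substituting: q_K = (396 − 260)/3 = 136/3, q_E = (330 − 260)/3 = 70/3, q_J = (314 − 260)/3 = 18.

23.33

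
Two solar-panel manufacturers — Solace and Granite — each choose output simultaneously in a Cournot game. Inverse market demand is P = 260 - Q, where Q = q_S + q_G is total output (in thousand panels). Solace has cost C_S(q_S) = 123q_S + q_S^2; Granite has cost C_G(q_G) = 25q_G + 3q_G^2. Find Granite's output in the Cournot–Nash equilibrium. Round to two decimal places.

Solace's profit: π_S = (260 - Q)q_S - (123q_S + q_S²). Setting ∂π_S/∂q_S = 0: 137 - 4q_S - (q_G) = 0.
Granite's first-order condition: 235 - 8q_G - (q_S) = 0.
So q_S = (137 - q_G)/4 and q_G = (235 - q_S)/8.
Substituting one into the other gives q_S = 861/31 and q_G = 803/31.

25.90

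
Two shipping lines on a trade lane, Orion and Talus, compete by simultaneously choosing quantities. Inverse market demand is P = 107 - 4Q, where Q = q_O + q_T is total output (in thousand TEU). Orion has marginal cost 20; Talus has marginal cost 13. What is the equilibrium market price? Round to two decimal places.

46.67

Orion's profit: π_O = (107 - 4Q)q_O - (20q_O). Setting ∂π_O/∂q_O = 0: 87 - 8q_O - 4(q_T) = 0.
Talus's first-order condition: 94 - 8q_T - 4(q_O) = 0.
So q_O = (87 - 4q_T)/8 and q_T = (94 - 4q_O)/8.
Substituting one into the other gives q_O = 20/3 and q_T = 101/12.
Total output Q = 181/12, so price P = 107 - 4·(181/12) = 140/3.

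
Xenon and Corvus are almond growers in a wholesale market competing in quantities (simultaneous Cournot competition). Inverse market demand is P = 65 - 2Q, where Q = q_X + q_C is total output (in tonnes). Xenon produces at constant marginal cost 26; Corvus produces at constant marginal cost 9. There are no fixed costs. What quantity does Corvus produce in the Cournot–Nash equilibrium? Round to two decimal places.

12.17

Xenon's profit: π_X = (65 - 2Q)q_X - (26q_X). Setting ∂π_X/∂q_X = 0: 39 - 4q_X - 2(q_C) = 0.
Corvus's profit: π_C = (65 - 2Q)q_C - (9q_C). Setting ∂π_C/∂q_C = 0: 56 - 4q_C - 2(q_X) = 0.
Rearranging gives the reaction functions q_X = (39 - 2q_C)/4 and q_C = (56 - 2q_X)/4.
Solving the pair: q_X = 11/3, q_C = 73/6.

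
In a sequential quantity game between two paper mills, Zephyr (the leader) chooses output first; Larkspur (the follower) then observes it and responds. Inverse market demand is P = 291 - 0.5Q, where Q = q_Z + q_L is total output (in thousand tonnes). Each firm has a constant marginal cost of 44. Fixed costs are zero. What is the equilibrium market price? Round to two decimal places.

Solve by backward induction. Given q_Z, the follower Larkspur maximises π_L = (291 - (1/2)q_Z - (1/2)q_L)q_L - 44q_L.
Setting the follower's marginal profit to zero, 247 - (1/2)q_Z - q_L = 0, i.e. q_L = (247 - (1/2)q_Z).
Zephyr substitutes q_L(q_Z) into its own profit: π_Z = q_Z(291 - (1/2)q_Z - (247 - (1/2)q_Z)/2) - 44q_Z = (335/2 - (1/4)q_Z)q_Z - 44q_Z.
The leader's first-order condition 247/2 - (1/2)q_Z = 0 yields q_Z = 247.
Then q_L = (247 - (1/2)·247) = 247/2.
Total output Q = 741/2, so price P = 291 - (1/2)·(741/2) = 423/4.

105.75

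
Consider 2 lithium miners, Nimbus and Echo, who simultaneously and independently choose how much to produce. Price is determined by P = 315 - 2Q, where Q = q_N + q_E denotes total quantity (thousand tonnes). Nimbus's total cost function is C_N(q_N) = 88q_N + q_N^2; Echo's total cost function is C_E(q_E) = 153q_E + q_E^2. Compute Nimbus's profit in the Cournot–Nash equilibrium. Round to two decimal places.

3156.57

Nimbus's profit: π_N = (315 - 2Q)q_N - (88q_N + q_N²). Setting ∂π_N/∂q_N = 0: 227 - 6q_N - 2(q_E) = 0.
Echo's profit: π_E = (315 - 2Q)q_E - (153q_E + q_E²). Setting ∂π_E/∂q_E = 0: 162 - 6q_E - 2(q_N) = 0.
So q_N = (227 - 2q_E)/6 and q_E = (162 - 2q_N)/6.
Substituting one into the other gives q_N = 519/16 and q_E = 259/16.
Price P = 315 - 2·(389/8) = 871/4.
Nimbus's profit: (871/4)·(519/16) - 88·(519/16) - (519/16)² = 3156.5742.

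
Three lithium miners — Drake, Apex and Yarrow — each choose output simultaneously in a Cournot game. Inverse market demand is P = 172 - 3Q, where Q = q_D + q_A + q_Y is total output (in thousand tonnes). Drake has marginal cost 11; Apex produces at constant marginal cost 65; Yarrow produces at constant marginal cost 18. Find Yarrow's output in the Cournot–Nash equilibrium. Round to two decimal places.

Drake's profit: π_D = (172 - 3Q)q_D - (11q_D). Setting ∂π_D/∂q_D = 0: 161 - 6q_D - 3(q_A + q_Y) = 0.
Apex's first-order condition: 107 - 6q_A - 3(q_D + q_Y) = 0.
Yarrow's profit: π_Y = (172 - 3Q)q_Y - (18q_Y). Setting ∂π_Y/∂q_Y = 0: 154 - 6q_Y - 3(q_D + q_A) = 0.
Adding the 3 conditions: 422 − 6Q − 6Q = 0, i.e. Q = 211/6.
Back-substituting: q_D = (161 − 211/2)/3 = 37/2, q_A = (107 − 211/2)/3 = 1/2, q_Y = (154 − 211/2)/3 = 97/6.

16.17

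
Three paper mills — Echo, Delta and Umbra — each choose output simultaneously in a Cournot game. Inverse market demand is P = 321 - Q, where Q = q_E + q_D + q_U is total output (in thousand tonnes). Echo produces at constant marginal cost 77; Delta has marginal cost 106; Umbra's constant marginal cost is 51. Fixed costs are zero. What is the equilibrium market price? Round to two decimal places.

138.75

Echo's profit: π_E = (321 - Q)q_E - (77q_E). Setting ∂π_E/∂q_E = 0: 244 - 2q_E - (q_D + q_U) = 0.
Delta's first-order condition: 215 - 2q_D - (q_E + q_U) = 0.
Umbra's profit: π_U = (321 - Q)q_U - (51q_U). Setting ∂π_U/∂q_U = 0: 270 - 2q_U - (q_E + q_D) = 0.
Summing all 3 equations gives 729 − 4Q = 0, hence Q = 729/4.
Back-substituting: q_E = (244 − 729/4) = 247/4, q_D = (215 − 729/4) = 131/4, q_U = (270 − 729/4) = 351/4.
Total output Q = 729/4, so price P = 321 - 729/4 = 555/4.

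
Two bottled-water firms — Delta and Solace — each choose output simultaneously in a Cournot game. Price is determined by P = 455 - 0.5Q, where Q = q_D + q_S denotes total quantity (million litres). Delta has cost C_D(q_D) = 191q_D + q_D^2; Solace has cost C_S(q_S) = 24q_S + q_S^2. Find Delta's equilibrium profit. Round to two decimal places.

Delta's profit: π_D = (455 - 0.5Q)q_D - (191q_D + q_D²). Setting ∂π_D/∂q_D = 0: 264 - 3q_D - (1/2)(q_S) = 0.
Solace's first-order condition: 431 - 3q_S - (1/2)(q_D) = 0.
Best responses: q_D = (264 - (1/2)q_S)/3, q_S = (431 - (1/2)q_D)/3.
Substituting one into the other gives q_D = 65.8857 and q_S = 132.6857.
Price P = 455 - (1/2)·(1390/7) = 355.7143.
Delta's profit: 355.7143·65.8857 - 191·65.8857 - 65.8857² = 6511.3910.

6511.39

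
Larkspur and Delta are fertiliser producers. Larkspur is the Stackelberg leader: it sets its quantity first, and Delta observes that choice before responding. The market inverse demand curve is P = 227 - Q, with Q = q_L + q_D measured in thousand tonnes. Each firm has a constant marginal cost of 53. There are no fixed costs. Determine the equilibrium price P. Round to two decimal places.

Solve by backward induction. Given q_L, the follower Delta maximises π_D = (227 - q_L - q_D)q_D - 53q_D.
Setting the follower's marginal profit to zero, 174 - q_L - 2q_D = 0, i.e. q_D = (174 - q_L)/2.
The leader anticipates this reaction. Substituting into P = 227 - Q gives P = 140 - (1/2)q_L, so π_L = (140 - (1/2)q_L)q_L - 53q_L.
Maximising: ∂π_L/∂q_L = 87 - q_L = 0, giving q_L = 87.
Then q_D = (174 - 87)/2 = 87/2.
Total output Q = 261/2, so price P = 227 - 261/2 = 193/2.

96.50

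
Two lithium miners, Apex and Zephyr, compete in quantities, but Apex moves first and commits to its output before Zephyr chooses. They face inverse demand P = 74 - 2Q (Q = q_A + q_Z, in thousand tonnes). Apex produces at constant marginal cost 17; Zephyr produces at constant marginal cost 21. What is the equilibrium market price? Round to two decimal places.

The follower Zephyr best-responds to any q_A: π_Z = (74 - 2Q)q_Z - 21q_Z.
Setting the follower's marginal profit to zero, 53 - 2q_A - 4q_Z = 0, i.e. q_Z = (53 - 2q_A)/4.
The leader anticipates this reaction. Substituting into P = 74 - 2Q gives P = 95/2 - q_A, so π_A = (95/2 - q_A)q_A - 17q_A.
The leader's first-order condition 61/2 - 2q_A = 0 yields q_A = 61/4.
Then q_Z = (53 - 2·(61/4))/4 = 45/8.
Total output Q = 167/8, so price P = 74 - 2·(167/8) = 129/4.

32.25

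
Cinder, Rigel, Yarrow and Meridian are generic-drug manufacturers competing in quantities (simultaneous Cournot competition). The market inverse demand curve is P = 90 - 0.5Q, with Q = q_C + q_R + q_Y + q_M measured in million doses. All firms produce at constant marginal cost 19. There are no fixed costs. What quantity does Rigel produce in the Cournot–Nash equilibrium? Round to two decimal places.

28.40

Each firm earns π_i = (90 - 0.5Q)q_i - 19q_i.
Setting ∂π_i/∂q_i = 0 with rivals' quantities fixed: 71 - q_i - (1/2)·Σ_{j≠i} q_j = 0.
By symmetry each firm produces the same amount; substituting Σ_{j≠i} q_j = 3q_i yields q_i = 71/(5/2) = 142/5.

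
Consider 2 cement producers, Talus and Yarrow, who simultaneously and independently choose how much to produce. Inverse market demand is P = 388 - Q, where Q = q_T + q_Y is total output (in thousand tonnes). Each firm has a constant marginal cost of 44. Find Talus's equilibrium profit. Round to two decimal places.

13148.44

A representative firm's profit is π_i = q_i(388 - Q) - 44q_i.
Setting ∂π_i/∂q_i = 0 with rivals' quantities fixed: 344 - 2q_i - q_j = 0.
With identical firms every q_j equals q_i, so q_j = q_i and 344 = 3q_i, giving q_i = 344/3.
Price P = 388 - 688/3 = 476/3.
Talus's profit: (476/3 - 44)·(344/3) = 13148.4444.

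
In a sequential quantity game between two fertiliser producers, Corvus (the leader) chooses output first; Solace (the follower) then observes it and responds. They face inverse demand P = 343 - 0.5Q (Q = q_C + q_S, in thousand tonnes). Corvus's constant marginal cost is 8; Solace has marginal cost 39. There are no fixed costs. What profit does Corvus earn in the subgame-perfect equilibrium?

33489

The follower Solace best-responds to any q_C: π_S = (343 - 0.5Q)q_S - 39q_S.
∂π_S/∂q_S = 304 - (1/2)q_C - q_S = 0 gives the reaction function q_S = (304 - (1/2)q_C).
Corvus substitutes q_S(q_C) into its own profit: π_C = q_C(343 - (1/2)q_C - (304 - (1/2)q_C)/2) - 8q_C = (191 - (1/4)q_C)q_C - 8q_C.
Leader FOC: 183 - (1/2)q_C = 0, so q_C = 366.
Then q_S = (304 - (1/2)·366) = 121.
Price P = 343 - (1/2)·487 = 199/2.
Corvus's profit: (199/2 - 8)·366 = 33489.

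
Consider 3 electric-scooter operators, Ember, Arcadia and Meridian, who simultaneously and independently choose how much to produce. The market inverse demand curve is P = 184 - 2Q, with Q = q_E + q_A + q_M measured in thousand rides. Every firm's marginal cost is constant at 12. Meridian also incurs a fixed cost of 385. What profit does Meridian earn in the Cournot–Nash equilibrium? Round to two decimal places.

Each firm earns π_i = (184 - 2Q)q_i - 12q_i.
Setting ∂π_i/∂q_i = 0 with rivals' quantities fixed: 172 - 4q_i - 2·Σ_{j≠i} q_j = 0.
With identical firms every q_j equals q_i, so Σ_{j≠i} q_j = 2q_i and 172 = 8q_i, giving q_i = 43/2.
Price P = 184 - 2·(129/2) = 55.
Meridian's profit: (55 - 12)·(43/2) - 385 = 1079/2.

539.50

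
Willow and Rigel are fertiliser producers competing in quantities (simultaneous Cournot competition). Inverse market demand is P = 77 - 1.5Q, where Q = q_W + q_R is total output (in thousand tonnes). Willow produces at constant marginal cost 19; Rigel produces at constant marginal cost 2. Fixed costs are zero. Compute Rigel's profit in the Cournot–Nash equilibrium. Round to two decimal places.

626.96

Willow's profit: π_W = (77 - 1.5Q)q_W - (19q_W). Setting ∂π_W/∂q_W = 0: 58 - 3q_W - (3/2)(q_R) = 0.
Rigel's first-order condition: 75 - 3q_R - (3/2)(q_W) = 0.
Best responses: q_W = (58 - (3/2)q_R)/3, q_R = (75 - (3/2)q_W)/3.
Substituting one into the other gives q_W = 82/9 and q_R = 184/9.
Price P = 77 - (3/2)·(266/9) = 98/3.
Rigel's profit: (98/3 - 2)·(184/9) = 626.9630.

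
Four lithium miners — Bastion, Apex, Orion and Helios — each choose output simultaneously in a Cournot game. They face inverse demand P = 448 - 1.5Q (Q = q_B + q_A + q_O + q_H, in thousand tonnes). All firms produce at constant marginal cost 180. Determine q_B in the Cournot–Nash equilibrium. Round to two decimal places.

Each firm earns π_i = (448 - 1.5Q)q_i - 180q_i.
Setting ∂π_i/∂q_i = 0 with rivals' quantities fixed: 268 - 3q_i - (3/2)·Σ_{j≠i} q_j = 0.
With identical firms every q_j equals q_i, so Σ_{j≠i} q_j = 3q_i and 268 = (15/2)q_i, giving q_i = 536/15.

35.73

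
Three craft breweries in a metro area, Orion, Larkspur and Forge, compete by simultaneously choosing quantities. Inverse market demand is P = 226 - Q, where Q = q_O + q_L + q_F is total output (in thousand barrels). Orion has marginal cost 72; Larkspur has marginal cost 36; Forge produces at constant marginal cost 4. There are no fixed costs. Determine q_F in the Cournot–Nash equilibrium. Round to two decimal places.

Orion's profit: π_O = (226 - Q)q_O - (72q_O). Setting ∂π_O/∂q_O = 0: 154 - 2q_O - (q_L + q_F) = 0.
Larkspur's first-order condition: 190 - 2q_L - (q_O + q_F) = 0.
Forge's profit: π_F = (226 - Q)q_F - (4q_F). Setting ∂π_F/∂q_F = 0: 222 - 2q_F - (q_O + q_L) = 0.
Adding the 3 first-order conditions: 566 − 4Q = 0, so Q = 283/2.
Back-substituting: q_O = (154 − 283/2) = 25/2, q_L = (190 − 283/2) = 97/2, q_F = (222 − 283/2) = 161/2.

80.50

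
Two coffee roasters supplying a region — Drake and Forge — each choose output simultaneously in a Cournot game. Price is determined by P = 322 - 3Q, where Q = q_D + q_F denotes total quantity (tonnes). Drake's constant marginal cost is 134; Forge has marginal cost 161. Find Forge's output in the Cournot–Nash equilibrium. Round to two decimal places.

14.89

Drake's profit: π_D = (322 - 3Q)q_D - (134q_D). Setting ∂π_D/∂q_D = 0: 188 - 6q_D - 3(q_F) = 0.
Forge's profit: π_F = (322 - 3Q)q_F - (161q_F). Setting ∂π_F/∂q_F = 0: 161 - 6q_F - 3(q_D) = 0.
Rearranging gives the reaction functions q_D = (188 - 3q_F)/6 and q_F = (161 - 3q_D)/6.
Solving the pair: q_D = 215/9, q_F = 134/9.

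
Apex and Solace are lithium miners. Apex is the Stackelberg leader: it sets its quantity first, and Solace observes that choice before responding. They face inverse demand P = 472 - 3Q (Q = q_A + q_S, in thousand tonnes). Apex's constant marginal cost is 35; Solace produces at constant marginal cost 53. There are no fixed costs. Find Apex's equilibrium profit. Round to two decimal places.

8626.04

Solve by backward induction. Given q_A, the follower Solace maximises π_S = (472 - 3q_A - 3q_S)q_S - 53q_S.
Setting the follower's marginal profit to zero, 419 - 3q_A - 6q_S = 0, i.e. q_S = (419 - 3q_A)/6.
Apex substitutes q_S(q_A) into its own profit: π_A = q_A(472 - 3q_A - (419 - 3q_A)/2) - 35q_A = (525/2 - (3/2)q_A)q_A - 35q_A.
Leader FOC: 455/2 - 3q_A = 0, so q_A = 455/6.
Then q_S = (419 - 3·(455/6))/6 = 383/12.
Price P = 472 - 3·(431/4) = 595/4.
Apex's profit: (595/4 - 35)·(455/6) = 8626.0417.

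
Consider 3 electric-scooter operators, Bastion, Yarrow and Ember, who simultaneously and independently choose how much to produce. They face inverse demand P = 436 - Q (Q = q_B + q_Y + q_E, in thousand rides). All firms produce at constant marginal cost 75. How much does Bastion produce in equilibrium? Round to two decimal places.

A representative firm's profit is π_i = q_i(436 - Q) - 75q_i.
Setting ∂π_i/∂q_i = 0 with rivals' quantities fixed: 361 - 2q_i - Σ_{j≠i} q_j = 0.
By symmetry each firm produces the same amount; substituting Σ_{j≠i} q_j = 2q_i yields q_i = 361/4.

90.25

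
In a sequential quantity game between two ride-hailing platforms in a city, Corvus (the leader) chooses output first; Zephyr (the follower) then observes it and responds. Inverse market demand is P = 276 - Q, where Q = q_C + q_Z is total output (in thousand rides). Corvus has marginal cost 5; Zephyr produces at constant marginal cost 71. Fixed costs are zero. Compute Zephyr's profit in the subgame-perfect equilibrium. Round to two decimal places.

Solve by backward induction. Given q_C, the follower Zephyr maximises π_Z = (276 - q_C - q_Z)q_Z - 71q_Z.
∂π_Z/∂q_Z = 205 - q_C - 2q_Z = 0 gives the reaction function q_Z = (205 - q_C)/2.
Corvus substitutes q_Z(q_C) into its own profit: π_C = q_C(276 - q_C - (205 - q_C)/2) - 5q_C = (347/2 - (1/2)q_C)q_C - 5q_C.
The leader's first-order condition 337/2 - q_C = 0 yields q_C = 337/2.
Then q_Z = (205 - 337/2)/2 = 73/4.
Price P = 276 - 747/4 = 357/4.
Zephyr's profit: (357/4 - 71)·(73/4) = 333.0625.

333.06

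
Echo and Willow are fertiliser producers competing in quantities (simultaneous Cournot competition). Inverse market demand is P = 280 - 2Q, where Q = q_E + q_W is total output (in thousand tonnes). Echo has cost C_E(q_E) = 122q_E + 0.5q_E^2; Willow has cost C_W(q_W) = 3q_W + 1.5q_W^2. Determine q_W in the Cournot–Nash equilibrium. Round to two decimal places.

Echo's profit: π_E = (280 - 2Q)q_E - (122q_E + (1/2)q_E²). Setting ∂π_E/∂q_E = 0: 158 - 5q_E - 2(q_W) = 0.
Willow's profit: π_W = (280 - 2Q)q_W - (3q_W + (3/2)q_W²). Setting ∂π_W/∂q_W = 0: 277 - 7q_W - 2(q_E) = 0.
So q_E = (158 - 2q_W)/5 and q_W = (277 - 2q_E)/7.
Substituting one into the other gives q_E = 552/31 and q_W = 1069/31.

34.48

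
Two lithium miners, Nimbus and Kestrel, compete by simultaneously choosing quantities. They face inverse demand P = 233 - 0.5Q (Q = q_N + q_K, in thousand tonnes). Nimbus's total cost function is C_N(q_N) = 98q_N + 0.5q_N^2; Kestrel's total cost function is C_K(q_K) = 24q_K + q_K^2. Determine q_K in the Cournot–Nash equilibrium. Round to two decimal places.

Nimbus's profit: π_N = (233 - 0.5Q)q_N - (98q_N + (1/2)q_N²). Setting ∂π_N/∂q_N = 0: 135 - 2q_N - (1/2)(q_K) = 0.
Kestrel's first-order condition: 209 - 3q_K - (1/2)(q_N) = 0.
Best responses: q_N = (135 - (1/2)q_K)/2, q_K = (209 - (1/2)q_N)/3.
Solving the pair: q_N = 1202/23, q_K = 1402/23.

60.96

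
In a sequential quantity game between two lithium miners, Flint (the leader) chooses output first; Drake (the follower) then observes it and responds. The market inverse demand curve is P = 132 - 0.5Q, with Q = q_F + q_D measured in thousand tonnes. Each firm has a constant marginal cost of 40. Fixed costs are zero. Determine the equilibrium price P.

Solve by backward induction. Given q_F, the follower Drake maximises π_D = (132 - (1/2)q_F - (1/2)q_D)q_D - 40q_D.
Setting the follower's marginal profit to zero, 92 - (1/2)q_F - q_D = 0, i.e. q_D = (92 - (1/2)q_F).
The leader anticipates this reaction. Substituting into P = 132 - 0.5Q gives P = 86 - (1/4)q_F, so π_F = (86 - (1/4)q_F)q_F - 40q_F.
Leader FOC: 46 - (1/2)q_F = 0, so q_F = 92.
Then q_D = (92 - (1/2)·92) = 46.
Total output Q = 138, so price P = 132 - (1/2)·138 = 63.

63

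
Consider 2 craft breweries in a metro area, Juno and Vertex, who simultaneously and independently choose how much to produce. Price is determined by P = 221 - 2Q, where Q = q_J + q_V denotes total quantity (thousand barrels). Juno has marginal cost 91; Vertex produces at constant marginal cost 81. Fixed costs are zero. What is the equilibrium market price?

Juno's profit: π_J = (221 - 2Q)q_J - (91q_J). Setting ∂π_J/∂q_J = 0: 130 - 4q_J - 2(q_V) = 0.
Vertex's profit: π_V = (221 - 2Q)q_V - (81q_V). Setting ∂π_V/∂q_V = 0: 140 - 4q_V - 2(q_J) = 0.
Rearranging gives the reaction functions q_J = (130 - 2q_V)/4 and q_V = (140 - 2q_J)/4.
Substituting one into the other gives q_J = 20 and q_V = 25.
Total output Q = 45, so price P = 221 - 2·45 = 131.

131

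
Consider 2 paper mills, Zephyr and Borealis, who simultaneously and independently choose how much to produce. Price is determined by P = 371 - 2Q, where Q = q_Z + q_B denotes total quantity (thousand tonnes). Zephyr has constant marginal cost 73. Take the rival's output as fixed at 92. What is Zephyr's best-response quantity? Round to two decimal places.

With the rival's output fixed at 92, Zephyr's profit is π_Z = (371 - 2·92 - 2q_Z)q_Z - (73q_Z) = (187 - 2q_Z)q_Z - (73q_Z).
∂π_Z/∂q_Z = 114 - 4q_Z = 0, so q_Z = 57/2.

28.50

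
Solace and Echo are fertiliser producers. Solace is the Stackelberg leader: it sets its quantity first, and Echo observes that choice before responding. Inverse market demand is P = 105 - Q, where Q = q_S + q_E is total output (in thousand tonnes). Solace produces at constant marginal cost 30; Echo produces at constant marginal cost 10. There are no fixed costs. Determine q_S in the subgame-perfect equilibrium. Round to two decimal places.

27.50

The follower Echo best-responds to any q_S: π_E = (105 - Q)q_E - 10q_E.
Follower FOC: 95 - q_S - 2q_E = 0, so q_E(q_S) = (95 - q_S)/2.
Solace substitutes q_E(q_S) into its own profit: π_S = q_S(105 - q_S - (95 - q_S)/2) - 30q_S = (115/2 - (1/2)q_S)q_S - 30q_S.
The leader's first-order condition 55/2 - q_S = 0 yields q_S = 55/2.
Then q_E = (95 - 55/2)/2 = 135/4.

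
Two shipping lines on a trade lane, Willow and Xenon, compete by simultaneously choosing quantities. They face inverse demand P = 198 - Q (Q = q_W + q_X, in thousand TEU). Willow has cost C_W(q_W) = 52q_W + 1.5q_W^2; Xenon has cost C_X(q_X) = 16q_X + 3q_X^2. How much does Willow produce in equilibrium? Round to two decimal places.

25.28

Willow's profit: π_W = (198 - Q)q_W - (52q_W + (3/2)q_W²). Setting ∂π_W/∂q_W = 0: 146 - 5q_W - (q_X) = 0.
Xenon's profit: π_X = (198 - Q)q_X - (16q_X + 3q_X²). Setting ∂π_X/∂q_X = 0: 182 - 8q_X - (q_W) = 0.
Rearranging gives the reaction functions q_W = (146 - q_X)/5 and q_X = (182 - q_W)/8.
Substituting one into the other gives q_W = 986/39 and q_X = 764/39.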